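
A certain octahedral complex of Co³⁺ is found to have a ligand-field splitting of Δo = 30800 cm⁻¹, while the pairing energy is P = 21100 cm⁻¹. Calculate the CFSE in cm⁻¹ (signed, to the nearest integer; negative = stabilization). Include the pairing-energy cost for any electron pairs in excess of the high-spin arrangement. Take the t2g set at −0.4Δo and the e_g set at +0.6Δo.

Co sits in group 9; removing 3 electrons leaves Co³⁺ with 9 − 3 = 6 d electrons.
Here Δo > P (30800 > 21100), so the low-spin state is favoured.
That gives t2g^6 e_g^0.
Orbital CFSE = -2.4Δo = -2.4 × 30800 = -73920 cm⁻¹.
Excess pairs vs high-spin: 3 − 1 = 2; pairing cost = +42200 cm⁻¹.
Net CFSE = -73920 + 42200 = -31720 cm⁻¹.

-31720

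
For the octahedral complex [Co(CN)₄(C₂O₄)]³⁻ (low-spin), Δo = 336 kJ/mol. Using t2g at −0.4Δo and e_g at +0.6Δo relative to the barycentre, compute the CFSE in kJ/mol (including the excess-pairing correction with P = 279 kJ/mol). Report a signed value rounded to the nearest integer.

-248

Ligand charges: 4×(-1) from CN⁻ and 1×(-2) from C₂O₄²⁻ sum to -6; with overall charge -3, Co is +3.
Co sits in group 9; removing 3 electrons leaves Co³⁺ with 9 − 3 = 6 d electrons.
Electron filling gives t2g^6 e_g^0.
The orbital stabilization is -2.4Δo = -2.4 × 336 = -806 kJ/mol.
High-spin d⁶ would be t2g^4 e_g^2 with 1 pair; low-spin has 3, so 2 excess pairs cost +2P = +558 kJ/mol.
Net CFSE = -806 + 558 = -248 kJ/mol.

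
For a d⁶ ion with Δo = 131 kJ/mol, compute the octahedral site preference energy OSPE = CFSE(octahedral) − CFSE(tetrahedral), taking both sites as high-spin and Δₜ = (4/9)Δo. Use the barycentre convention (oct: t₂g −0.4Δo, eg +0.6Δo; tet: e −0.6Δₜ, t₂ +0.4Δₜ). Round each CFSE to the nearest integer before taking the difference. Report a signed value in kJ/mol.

-17

Octahedral high-spin t₂g⁴ eg²: CFSE = -0.4 × 131 = -52 kJ/mol.
In a tetrahedral site the filling is e³ t₂³: CFSE(tet) = -0.6Δₜ = -0.6 × (4/9)(131) = -35 kJ/mol.
OSPE = CFSE(oct) − CFSE(tet) = -52 − (-35) = -17 kJ/mol.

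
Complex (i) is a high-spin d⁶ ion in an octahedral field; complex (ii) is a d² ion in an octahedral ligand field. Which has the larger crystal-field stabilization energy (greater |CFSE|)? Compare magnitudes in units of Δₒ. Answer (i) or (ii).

(i): t₂g⁴ eg², CFSE = -0.4Δₒ.
(ii): For octahedral d² the high- and low-spin configurations coincide; t2g^2 e_g^0, CFSE = -0.8Δₒ.
So (ii) has the larger |CFSE|.

(ii)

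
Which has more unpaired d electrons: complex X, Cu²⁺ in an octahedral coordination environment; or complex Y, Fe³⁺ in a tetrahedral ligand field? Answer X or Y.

Y

X: Cu²⁺: group 11, so d-count = 11 − 2 = 9; For octahedral d⁹ the high- and low-spin configurations coincide; t2g^6 e_g^3 → 1 unpaired.
Y: Fe is in group 8, so Fe³⁺ is d⁵ (8 − 3 = 5); With tetrahedral geometry the complex is necessarily high-spin; e² t₂³ → 5 unpaired.
So Y has more unpaired electrons.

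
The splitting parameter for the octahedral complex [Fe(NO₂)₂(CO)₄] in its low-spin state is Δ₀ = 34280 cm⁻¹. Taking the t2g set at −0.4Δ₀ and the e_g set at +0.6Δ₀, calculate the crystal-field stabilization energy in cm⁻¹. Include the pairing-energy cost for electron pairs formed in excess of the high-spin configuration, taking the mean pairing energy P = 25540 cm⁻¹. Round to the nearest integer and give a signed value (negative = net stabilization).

Ligand charges: 2×(-1) from NO₂⁻ and 4×(+0) from CO sum to -2; with overall charge +0, Fe is +2.
Fe sits in group 8; removing 2 electrons leaves Fe²⁺ with 8 − 2 = 6 d electrons.
Configuration: t2g^6 e_g^0.
Orbital CFSE = 6(-0.4) + 0(0.6) = -2.4Δ₀ = -2.4 × 34280 = -82272 cm⁻¹.
High-spin d⁶ would be t2g^4 e_g^2 with 1 pair; low-spin has 3, so 2 excess pairs cost +2P = +51080 cm⁻¹.
Net CFSE = -82272 + 51080 = -31192 cm⁻¹.

-31192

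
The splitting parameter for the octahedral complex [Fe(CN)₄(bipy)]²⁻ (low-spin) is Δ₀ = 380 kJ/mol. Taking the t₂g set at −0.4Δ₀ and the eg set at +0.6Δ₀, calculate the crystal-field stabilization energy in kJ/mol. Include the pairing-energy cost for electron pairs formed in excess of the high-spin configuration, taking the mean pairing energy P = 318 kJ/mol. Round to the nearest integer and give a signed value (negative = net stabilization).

-276

Ligand charges: 4×(-1) from CN⁻ and 1×(+0) from bipy sum to -4; with overall charge -2, Fe is +2.
Group 8 minus oxidation state +2 gives a d⁶ configuration for Fe²⁺.
The d⁶ electrons fill as t₂g⁶ eg⁰.
The orbital stabilization is -2.4Δ₀ = -2.4 × 380 = -912 kJ/mol.
Pairing penalty: 3 pairs vs 1 in the high-spin reference → 2 extra × P = 636 kJ/mol.
Overall CFSE = -912 + 636 = -276 kJ/mol.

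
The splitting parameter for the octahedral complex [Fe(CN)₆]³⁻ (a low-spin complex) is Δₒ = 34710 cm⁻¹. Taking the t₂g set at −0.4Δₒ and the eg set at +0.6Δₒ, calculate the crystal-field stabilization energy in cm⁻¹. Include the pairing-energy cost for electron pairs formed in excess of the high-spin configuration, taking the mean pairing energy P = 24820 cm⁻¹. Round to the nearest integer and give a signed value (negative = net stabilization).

Each CN⁻ contributes -1; 6 × (-1) = -6. With overall charge -3, Fe is in the +3 oxidation state.
Fe³⁺: group 8, so d-count = 8 − 3 = 5.
The d⁵ electrons fill as t₂g⁵ eg⁰.
CFSE(orbital) = 5×(-0.4Δₒ) + 0×(0.6Δₒ) = -2.0Δₒ; with Δₒ = 34710 cm⁻¹ that is -69420 cm⁻¹.
High-spin d⁵ would be t₂g³ eg² with 0 pairs; low-spin has 2, so 2 excess pairs cost +2P = +49640 cm⁻¹.
Net CFSE = -69420 + 49640 = -19780 cm⁻¹.

-19780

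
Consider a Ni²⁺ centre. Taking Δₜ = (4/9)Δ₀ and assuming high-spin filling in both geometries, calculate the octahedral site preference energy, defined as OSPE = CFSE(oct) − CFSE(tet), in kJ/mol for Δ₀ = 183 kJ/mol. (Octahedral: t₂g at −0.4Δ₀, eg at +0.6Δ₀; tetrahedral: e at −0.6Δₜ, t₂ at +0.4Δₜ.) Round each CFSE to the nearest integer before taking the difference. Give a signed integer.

Ni is in group 10, so Ni²⁺ is d⁸ (10 − 2 = 8).
Octahedral high-spin t₂g⁶ eg²: CFSE = -1.2 × 183 = -220 kJ/mol.
Tetrahedral: e⁴ t₂⁴, CFSE = 4(−0.6) + 4(+0.4) = -0.8Δₜ = -0.8 × (4/9) × 183 = -65 kJ/mol.
Subtracting, OSPE = -220 − (-65) = -155 kJ/mol.

-155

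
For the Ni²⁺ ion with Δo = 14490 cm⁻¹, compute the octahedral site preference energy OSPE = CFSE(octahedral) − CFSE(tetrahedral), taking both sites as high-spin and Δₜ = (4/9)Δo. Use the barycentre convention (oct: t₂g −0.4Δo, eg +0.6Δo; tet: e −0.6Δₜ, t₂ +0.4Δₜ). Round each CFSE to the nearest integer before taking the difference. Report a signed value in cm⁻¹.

Ni is in group 10, so Ni²⁺ is d⁸ (10 − 2 = 8).
In an octahedral site d⁸ (HS) is t2g^6 e_g^2, giving CFSE(oct) = -1.2Δo = -17388 cm⁻¹.
Tetrahedral e^4 t2^4 gives -0.8Δₜ = -0.8 × (4/9) × 14490 = -5152 cm⁻¹.
OSPE = -17388 − (-5152) = -12236 cm⁻¹.

-12236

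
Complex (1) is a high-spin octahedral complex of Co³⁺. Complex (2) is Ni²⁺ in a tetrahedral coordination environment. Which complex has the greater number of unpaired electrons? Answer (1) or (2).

(1): Co is in group 9, so Co³⁺ is d⁶ (9 − 3 = 6); t2g^4 e_g^2 → 4 unpaired.
(2): Group 10 minus oxidation state +2 gives a d⁸ configuration for Ni²⁺; Tetrahedral fields are weak (Δₜ ≈ 4/9 Δₒ), so electrons fill high-spin; e⁴ t₂⁴ → 2 unpaired.
So (1) has more unpaired electrons.

(1)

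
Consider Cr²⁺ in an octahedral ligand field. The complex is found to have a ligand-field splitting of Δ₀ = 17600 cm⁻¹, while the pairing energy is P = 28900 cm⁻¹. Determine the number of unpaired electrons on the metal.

4

Group 6 minus oxidation state +2 gives a d⁴ configuration for Cr²⁺.
Δ₀ < P, so pairing is avoided: the ground state is high-spin.
That gives t₂g³ eg¹.
Unpaired electrons: 4.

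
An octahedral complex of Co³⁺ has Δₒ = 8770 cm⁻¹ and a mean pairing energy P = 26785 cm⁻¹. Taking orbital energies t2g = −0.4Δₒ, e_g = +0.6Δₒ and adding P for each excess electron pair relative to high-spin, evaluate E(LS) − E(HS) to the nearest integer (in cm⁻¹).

36030

Co is in group 9, so Co³⁺ is d⁶ (9 − 3 = 6).
In the high-spin limit (t2g^4 e_g^2) the orbital term is -0.4Δₒ = -3508 cm⁻¹, with no excess pairing.
For low-spin the configuration is t2g^6 e_g^0: orbital energy -2.4 × 8770 = -21048 cm⁻¹, and 2 additional pairs relative to high-spin add 53570 cm⁻¹, giving 32522 cm⁻¹.
Thus E(LS) − E(HS) = 36030 cm⁻¹.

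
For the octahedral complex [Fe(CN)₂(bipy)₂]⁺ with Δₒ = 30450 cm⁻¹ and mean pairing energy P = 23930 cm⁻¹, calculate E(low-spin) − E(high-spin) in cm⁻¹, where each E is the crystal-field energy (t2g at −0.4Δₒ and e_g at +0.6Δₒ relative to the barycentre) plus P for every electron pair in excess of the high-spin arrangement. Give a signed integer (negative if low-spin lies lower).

Ligand charges: 2×(-1) from CN⁻ and 2×(+0) from bipy sum to -2; with overall charge +1, Fe is +3.
Fe sits in group 8; removing 3 electrons leaves Fe³⁺ with 8 − 3 = 5 d electrons.
High-spin: t2g^3 e_g^2, CFSE = 0.0Δₒ = 0 cm⁻¹.
Low-spin: t2g^5 e_g^0, orbital CFSE = -2.0Δₒ = -60900 cm⁻¹; plus 2 excess pairs × P = +47860 cm⁻¹; total -13040 cm⁻¹.
E(LS) − E(HS) = -13040 − (0) = -13040 cm⁻¹.

-13040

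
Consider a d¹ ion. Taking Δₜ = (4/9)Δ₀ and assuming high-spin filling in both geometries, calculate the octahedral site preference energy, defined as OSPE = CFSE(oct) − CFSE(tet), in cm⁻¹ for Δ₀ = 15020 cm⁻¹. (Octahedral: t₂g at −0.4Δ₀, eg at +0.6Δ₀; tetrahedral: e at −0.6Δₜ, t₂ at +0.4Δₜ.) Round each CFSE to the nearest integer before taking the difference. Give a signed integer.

-2003

In an octahedral site d¹ (HS) is t₂g¹ eg⁰, giving CFSE(oct) = -0.4Δ₀ = -6008 cm⁻¹.
Tetrahedral e¹ t₂⁰ gives -0.6Δₜ = -0.6 × (4/9) × 15020 = -4005 cm⁻¹.
OSPE = CFSE(oct) − CFSE(tet) = -6008 − (-4005) = -2003 cm⁻¹.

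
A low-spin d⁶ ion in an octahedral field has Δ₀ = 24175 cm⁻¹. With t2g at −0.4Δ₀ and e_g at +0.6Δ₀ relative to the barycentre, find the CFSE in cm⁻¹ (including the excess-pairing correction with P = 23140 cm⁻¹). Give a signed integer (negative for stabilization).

-11740

Electron filling gives t2g^6 e_g^0.
CFSE(orbital) = 6×(-0.4Δ₀) + 0×(0.6Δ₀) = -2.4Δ₀; with Δ₀ = 24175 cm⁻¹ that is -58020 cm⁻¹.
Pairing penalty: 3 pairs vs 1 in the high-spin reference → 2 extra × P = 46280 cm⁻¹.
Net CFSE = -58020 + 46280 = -11740 cm⁻¹.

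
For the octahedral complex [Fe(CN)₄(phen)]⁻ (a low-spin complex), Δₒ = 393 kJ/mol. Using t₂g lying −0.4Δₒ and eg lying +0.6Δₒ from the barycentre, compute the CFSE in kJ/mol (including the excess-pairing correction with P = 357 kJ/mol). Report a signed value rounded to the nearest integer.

-72

Ligand charges: 4×(-1) from CN⁻ and 1×(+0) from phen sum to -4; with overall charge -1, Fe is +3.
Group 8 minus oxidation state +3 gives a d⁵ configuration for Fe³⁺.
Electron filling gives t₂g⁵ eg⁰.
CFSE(orbital) = 5×(-0.4Δₒ) + 0×(0.6Δₒ) = -2.0Δₒ; with Δₒ = 393 kJ/mol that is -786 kJ/mol.
High-spin d⁵ would be t₂g³ eg² with 0 pairs; low-spin has 2, so 2 excess pairs cost +2P = +714 kJ/mol.
Overall CFSE = -786 + 714 = -72 kJ/mol.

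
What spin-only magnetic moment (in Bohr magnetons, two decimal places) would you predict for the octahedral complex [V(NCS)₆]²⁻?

1.73 Bohr magnetons

Each NCS⁻ contributes -1; 6 × (-1) = -6. With overall charge -2, V is in the +4 oxidation state.
V⁴⁺: group 5, so d-count = 5 − 4 = 1.
Configuration: t₂g¹ eg⁰ → 1 unpaired electron.
μ(spin-only) = √[1(1+2)] = √3 ≈ 1.73 Bohr magnetons.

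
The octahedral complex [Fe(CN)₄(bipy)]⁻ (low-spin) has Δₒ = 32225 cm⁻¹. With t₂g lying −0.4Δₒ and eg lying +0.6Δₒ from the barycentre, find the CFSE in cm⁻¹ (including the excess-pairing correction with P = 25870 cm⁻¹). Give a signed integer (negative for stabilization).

Ligand charges: 4×(-1) from CN⁻ and 1×(+0) from bipy sum to -4; with overall charge -1, Fe is +3.
Fe is in group 8, so Fe³⁺ is d⁵ (8 − 3 = 5).
Electron filling gives t₂g⁵ eg⁰.
The orbital stabilization is -2.0Δₒ = -2.0 × 32225 = -64450 cm⁻¹.
Relative to high-spin t₂g³ eg² (0 paired), the low-spin configuration has 2 additional pairs, contributing +2 × 25870 = +51740 cm⁻¹.
Overall CFSE = -64450 + 51740 = -12710 cm⁻¹.

-12710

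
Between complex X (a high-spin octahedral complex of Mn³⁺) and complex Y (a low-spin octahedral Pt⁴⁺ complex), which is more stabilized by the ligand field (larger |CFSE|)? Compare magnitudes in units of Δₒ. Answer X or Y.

X: Mn sits in group 7; removing 3 electrons leaves Mn³⁺ with 7 − 3 = 4 d electrons; t₂g³ eg¹, CFSE = -0.6Δₒ.
Y: Group 10 minus oxidation state +4 gives a d⁶ configuration for Pt⁴⁺; t₂g⁶ eg⁰, CFSE = -2.4Δₒ.
So Y has the larger |CFSE|.

Y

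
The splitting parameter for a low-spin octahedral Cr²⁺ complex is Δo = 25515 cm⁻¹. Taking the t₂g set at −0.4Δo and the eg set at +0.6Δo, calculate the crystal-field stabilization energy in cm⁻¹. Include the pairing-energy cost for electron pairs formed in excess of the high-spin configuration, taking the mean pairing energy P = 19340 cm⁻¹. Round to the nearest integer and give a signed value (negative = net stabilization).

Group 6 minus oxidation state +2 gives a d⁴ configuration for Cr²⁺.
Configuration: t₂g⁴ eg⁰.
The orbital stabilization is -1.6Δo = -1.6 × 25515 = -40824 cm⁻¹.
Pairing penalty: 1 pair vs 0 in the high-spin reference → 1 extra × P = 19340 cm⁻¹.
Overall CFSE = -40824 + 19340 = -21484 cm⁻¹.

-21484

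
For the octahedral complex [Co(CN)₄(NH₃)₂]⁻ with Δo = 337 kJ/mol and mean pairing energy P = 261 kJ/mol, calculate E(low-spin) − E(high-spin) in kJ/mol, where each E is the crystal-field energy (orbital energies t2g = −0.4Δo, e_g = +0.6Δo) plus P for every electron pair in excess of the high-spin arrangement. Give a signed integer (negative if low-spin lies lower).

-152

Ligand charges: 4×(-1) from CN⁻ and 2×(+0) from NH₃ sum to -4; with overall charge -1, Co is +3.
Co sits in group 9; removing 3 electrons leaves Co³⁺ with 9 − 3 = 6 d electrons.
High-spin: t2g^4 e_g^2, CFSE = -0.4Δo = -135 kJ/mol.
Low-spin t2g^6 e_g^0 gives -2.4Δo = -809 kJ/mol, but forming 2 extra pairs costs 2P = 522 kJ/mol, so E(LS) = -809 + 522 = -287 kJ/mol.
The difference is -287 − (-135) = -152 kJ/mol, so low-spin lies lower.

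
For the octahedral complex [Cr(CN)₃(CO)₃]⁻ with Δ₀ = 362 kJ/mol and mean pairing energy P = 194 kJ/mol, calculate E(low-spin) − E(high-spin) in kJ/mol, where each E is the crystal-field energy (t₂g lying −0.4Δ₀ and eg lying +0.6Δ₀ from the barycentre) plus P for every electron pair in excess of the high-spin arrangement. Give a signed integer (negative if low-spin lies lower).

-168

Ligand charges: 3×(-1) from CN⁻ and 3×(+0) from CO sum to -3; with overall charge -1, Cr is +2.
Group 6 minus oxidation state +2 gives a d⁴ configuration for Cr²⁺.
High-spin d⁴ fills as t₂g³ eg¹ with CFSE 3(−0.4) + 1(+0.6) = -0.6Δ₀ = -217 kJ/mol.
Low-spin t₂g⁴ eg⁰ gives -1.6Δ₀ = -579 kJ/mol, but forming 1 extra pair costs 1P = 194 kJ/mol, so E(LS) = -579 + 194 = -385 kJ/mol.
Thus E(LS) − E(HS) = -168 kJ/mol.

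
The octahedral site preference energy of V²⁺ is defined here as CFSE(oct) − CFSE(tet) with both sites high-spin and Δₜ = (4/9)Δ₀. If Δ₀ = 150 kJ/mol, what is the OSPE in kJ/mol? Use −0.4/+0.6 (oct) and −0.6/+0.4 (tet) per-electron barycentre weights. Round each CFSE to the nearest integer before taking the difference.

-127

Group 5 minus oxidation state +2 gives a d³ configuration for V²⁺.
Octahedral high-spin t2g^3 e_g^0: CFSE = -1.2 × 150 = -180 kJ/mol.
In a tetrahedral site the filling is e^2 t2^1: CFSE(tet) = -0.8Δₜ = -0.8 × (4/9)(150) = -53 kJ/mol.
OSPE = CFSE(oct) − CFSE(tet) = -180 − (-53) = -127 kJ/mol.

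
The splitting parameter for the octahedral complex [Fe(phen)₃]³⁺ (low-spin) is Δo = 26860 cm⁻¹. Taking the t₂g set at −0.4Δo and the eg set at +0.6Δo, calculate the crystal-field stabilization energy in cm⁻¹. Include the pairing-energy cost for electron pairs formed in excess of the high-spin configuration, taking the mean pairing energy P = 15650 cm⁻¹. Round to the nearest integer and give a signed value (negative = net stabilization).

-22420

phen is neutral, so the +3 overall charge sits on Fe: oxidation state +3.
Fe is in group 8, so Fe³⁺ is d⁵ (8 − 3 = 5).
The d⁵ electrons fill as t₂g⁵ eg⁰.
CFSE(orbital) = 5×(-0.4Δo) + 0×(0.6Δo) = -2.0Δo; with Δo = 26860 cm⁻¹ that is -53720 cm⁻¹.
Relative to high-spin t₂g³ eg² (0 paired), the low-spin configuration has 2 additional pairs, contributing +2 × 15650 = +31300 cm⁻¹.
Net CFSE = -53720 + 31300 = -22420 cm⁻¹.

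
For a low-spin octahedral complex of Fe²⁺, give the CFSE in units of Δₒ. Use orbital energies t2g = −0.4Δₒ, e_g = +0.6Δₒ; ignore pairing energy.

Fe²⁺: group 8, so d-count = 8 − 2 = 6.
Configuration: t2g^6 e_g^0.
CFSE = 6(-0.4Δₒ) + 0(0.6Δₒ) = -2.4Δₒ + 0.0Δₒ = -2.4Δₒ.

-2.4 Δₒ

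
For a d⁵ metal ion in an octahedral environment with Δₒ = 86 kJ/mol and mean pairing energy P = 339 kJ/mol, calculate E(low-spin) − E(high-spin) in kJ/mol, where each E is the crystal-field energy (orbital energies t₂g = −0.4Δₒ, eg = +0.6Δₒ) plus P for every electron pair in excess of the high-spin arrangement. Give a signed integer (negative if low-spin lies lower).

506

High-spin: t₂g³ eg², CFSE = 0.0Δₒ = 0 kJ/mol.
Low-spin t₂g⁵ eg⁰ gives -2.0Δₒ = -172 kJ/mol, but forming 2 extra pairs costs 2P = 678 kJ/mol, so E(LS) = -172 + 678 = 506 kJ/mol.
Thus E(LS) − E(HS) = 506 kJ/mol.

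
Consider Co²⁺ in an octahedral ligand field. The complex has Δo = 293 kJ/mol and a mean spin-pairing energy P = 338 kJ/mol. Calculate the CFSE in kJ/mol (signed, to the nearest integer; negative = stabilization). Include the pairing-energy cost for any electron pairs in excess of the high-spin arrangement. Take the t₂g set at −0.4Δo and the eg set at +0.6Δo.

-234

Group 9 minus oxidation state +2 gives a d⁷ configuration for Co²⁺.
Δo < P, so pairing is avoided: the ground state is high-spin.
Configuration: t₂g⁵ eg².
Orbital CFSE = -0.8Δo = -0.8 × 293 = -234 kJ/mol.
High-spin has no excess pairs, so no pairing correction applies.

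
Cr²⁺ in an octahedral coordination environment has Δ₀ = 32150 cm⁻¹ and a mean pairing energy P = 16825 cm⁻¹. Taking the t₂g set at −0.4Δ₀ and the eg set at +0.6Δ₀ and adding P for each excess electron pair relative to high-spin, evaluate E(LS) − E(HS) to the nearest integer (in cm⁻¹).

-15325

Cr²⁺: group 6, so d-count = 6 − 2 = 4.
High-spin: t₂g³ eg¹, CFSE = -0.6Δ₀ = -19290 cm⁻¹.
For low-spin the configuration is t₂g⁴ eg⁰: orbital energy -1.6 × 32150 = -51440 cm⁻¹, and 1 additional pair relative to high-spin adds 16825 cm⁻¹, giving -34615 cm⁻¹.
The difference is -34615 − (-19290) = -15325 cm⁻¹, so low-spin lies lower.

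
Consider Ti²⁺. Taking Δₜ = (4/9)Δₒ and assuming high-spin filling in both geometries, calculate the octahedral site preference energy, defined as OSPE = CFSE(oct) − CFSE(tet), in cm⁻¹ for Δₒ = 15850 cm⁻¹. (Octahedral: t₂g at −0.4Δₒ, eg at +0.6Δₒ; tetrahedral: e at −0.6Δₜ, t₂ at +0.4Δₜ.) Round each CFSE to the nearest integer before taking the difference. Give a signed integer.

-4227

Ti is in group 4, so Ti²⁺ is d² (4 − 2 = 2).
In an octahedral site d² (HS) is t2g^2 e_g^0, giving CFSE(oct) = -0.8Δₒ = -12680 cm⁻¹.
In a tetrahedral site the filling is e^2 t2^0: CFSE(tet) = -1.2Δₜ = -1.2 × (4/9)(15850) = -8453 cm⁻¹.
OSPE = CFSE(oct) − CFSE(tet) = -12680 − (-8453) = -4227 cm⁻¹.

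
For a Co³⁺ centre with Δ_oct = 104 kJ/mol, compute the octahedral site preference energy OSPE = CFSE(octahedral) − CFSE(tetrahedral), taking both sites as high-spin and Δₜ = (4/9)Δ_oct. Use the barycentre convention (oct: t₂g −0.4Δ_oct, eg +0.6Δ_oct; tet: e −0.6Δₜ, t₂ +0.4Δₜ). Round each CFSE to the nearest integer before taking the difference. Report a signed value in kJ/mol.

Co sits in group 9; removing 3 electrons leaves Co³⁺ with 9 − 3 = 6 d electrons.
Octahedral high-spin t2g^4 e_g^2: CFSE = -0.4 × 104 = -42 kJ/mol.
Tetrahedral e^3 t2^3 gives -0.6Δₜ = -0.6 × (4/9) × 104 = -28 kJ/mol.
OSPE = -42 − (-28) = -14 kJ/mol.

-14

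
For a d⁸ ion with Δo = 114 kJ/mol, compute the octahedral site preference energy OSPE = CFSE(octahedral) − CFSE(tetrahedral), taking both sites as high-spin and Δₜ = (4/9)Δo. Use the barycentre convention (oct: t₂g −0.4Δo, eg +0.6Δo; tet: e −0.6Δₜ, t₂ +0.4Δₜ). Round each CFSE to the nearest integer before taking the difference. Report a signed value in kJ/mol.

-96

In an octahedral site d⁸ (HS) is t2g^6 e_g^2, giving CFSE(oct) = -1.2Δo = -137 kJ/mol.
Tetrahedral: e^4 t2^4, CFSE = 4(−0.6) + 4(+0.4) = -0.8Δₜ = -0.8 × (4/9) × 114 = -41 kJ/mol.
OSPE = -137 − (-41) = -96 kJ/mol.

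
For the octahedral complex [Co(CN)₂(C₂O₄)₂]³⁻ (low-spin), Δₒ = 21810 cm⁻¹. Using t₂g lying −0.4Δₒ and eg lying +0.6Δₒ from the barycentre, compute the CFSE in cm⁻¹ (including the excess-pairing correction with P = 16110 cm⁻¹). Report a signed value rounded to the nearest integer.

-20124

Ligand charges: 2×(-1) from CN⁻ and 2×(-2) from C₂O₄²⁻ sum to -6; with overall charge -3, Co is +3.
Co³⁺: group 9, so d-count = 9 − 3 = 6.
Electron filling gives t₂g⁶ eg⁰.
The orbital stabilization is -2.4Δₒ = -2.4 × 21810 = -52344 cm⁻¹.
High-spin d⁶ would be t₂g⁴ eg² with 1 pair; low-spin has 3, so 2 excess pairs cost +2P = +32220 cm⁻¹.
Overall CFSE = -52344 + 32220 = -20124 cm⁻¹.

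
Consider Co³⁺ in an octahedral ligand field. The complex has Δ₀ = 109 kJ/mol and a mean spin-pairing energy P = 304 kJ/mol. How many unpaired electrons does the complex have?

Group 9 minus oxidation state +3 gives a d⁶ configuration for Co³⁺.
Since Δ₀ = 109 kJ/mol < P = 304 kJ/mol, the complex adopts the high-spin configuration.
Filling d⁶ accordingly: t2g^4 e_g^2.
Unpaired electrons: 4.

4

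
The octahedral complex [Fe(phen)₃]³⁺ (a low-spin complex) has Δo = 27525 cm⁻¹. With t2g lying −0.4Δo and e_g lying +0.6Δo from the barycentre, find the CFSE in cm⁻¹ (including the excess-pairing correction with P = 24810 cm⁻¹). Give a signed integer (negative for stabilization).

phen is neutral, so the +3 overall charge sits on Fe: oxidation state +3.
Fe is in group 8, so Fe³⁺ is d⁵ (8 − 3 = 5).
Configuration: t2g^5 e_g^0.
CFSE(orbital) = 5×(-0.4Δo) + 0×(0.6Δo) = -2.0Δo; with Δo = 27525 cm⁻¹ that is -55050 cm⁻¹.
High-spin d⁵ would be t2g^3 e_g^2 with 0 pairs; low-spin has 2, so 2 excess pairs cost +2P = +49620 cm⁻¹.
Overall CFSE = -55050 + 49620 = -5430 cm⁻¹.

-5430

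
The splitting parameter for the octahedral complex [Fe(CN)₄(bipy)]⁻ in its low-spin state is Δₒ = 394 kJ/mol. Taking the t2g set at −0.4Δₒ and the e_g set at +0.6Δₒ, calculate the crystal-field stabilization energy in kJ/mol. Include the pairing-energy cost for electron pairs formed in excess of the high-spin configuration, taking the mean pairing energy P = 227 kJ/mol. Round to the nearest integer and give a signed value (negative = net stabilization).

Ligand charges: 4×(-1) from CN⁻ and 1×(+0) from bipy sum to -4; with overall charge -1, Fe is +3.
Fe is in group 8, so Fe³⁺ is d⁵ (8 − 3 = 5).
Configuration: t2g^5 e_g^0.
CFSE(orbital) = 5×(-0.4Δₒ) + 0×(0.6Δₒ) = -2.0Δₒ; with Δₒ = 394 kJ/mol that is -788 kJ/mol.
Relative to high-spin t2g^3 e_g^2 (0 paired), the low-spin configuration has 2 additional pairs, contributing +2 × 227 = +454 kJ/mol.
Net CFSE = -788 + 454 = -334 kJ/mol.

-334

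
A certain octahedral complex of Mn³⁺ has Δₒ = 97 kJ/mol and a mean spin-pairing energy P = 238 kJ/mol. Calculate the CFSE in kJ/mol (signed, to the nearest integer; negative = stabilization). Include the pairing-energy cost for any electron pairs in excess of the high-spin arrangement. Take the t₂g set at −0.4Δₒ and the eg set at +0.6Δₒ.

-58

Group 7 minus oxidation state +3 gives a d⁴ configuration for Mn³⁺.
With Δₒ < P the complex is high-spin.
That gives t₂g³ eg¹.
Orbital CFSE = -0.6Δₒ = -0.6 × 97 = -58 kJ/mol.
High-spin has no excess pairs, so no pairing correction applies.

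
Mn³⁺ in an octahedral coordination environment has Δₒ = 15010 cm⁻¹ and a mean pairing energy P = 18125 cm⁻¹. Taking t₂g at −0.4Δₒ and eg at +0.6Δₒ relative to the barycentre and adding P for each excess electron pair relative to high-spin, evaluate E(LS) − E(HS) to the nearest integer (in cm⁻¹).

3115

Group 7 minus oxidation state +3 gives a d⁴ configuration for Mn³⁺.
High-spin d⁴ fills as t₂g³ eg¹ with CFSE 3(−0.4) + 1(+0.6) = -0.6Δₒ = -9006 cm⁻¹.
For low-spin the configuration is t₂g⁴ eg⁰: orbital energy -1.6 × 15010 = -24016 cm⁻¹, and 1 additional pair relative to high-spin adds 18125 cm⁻¹, giving -5891 cm⁻¹.
The difference is -5891 − (-9006) = 3115 cm⁻¹, so high-spin lies lower.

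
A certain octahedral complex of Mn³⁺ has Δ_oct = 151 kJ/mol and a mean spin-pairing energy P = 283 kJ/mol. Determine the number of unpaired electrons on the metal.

Group 7 minus oxidation state +3 gives a d⁴ configuration for Mn³⁺.
Since Δ_oct = 151 kJ/mol < P = 283 kJ/mol, the complex adopts the high-spin configuration.
That gives t₂g³ eg¹.
Unpaired electrons: 4.

4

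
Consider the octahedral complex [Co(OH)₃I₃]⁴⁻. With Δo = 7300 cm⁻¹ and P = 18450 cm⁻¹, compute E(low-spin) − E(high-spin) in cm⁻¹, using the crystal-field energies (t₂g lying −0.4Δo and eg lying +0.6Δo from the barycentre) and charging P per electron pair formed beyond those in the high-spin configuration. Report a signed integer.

11150

Ligand charges: 3×(-1) from OH⁻ and 3×(-1) from I⁻ sum to -6; with overall charge -4, Co is +2.
Co is in group 9, so Co²⁺ is d⁷ (9 − 2 = 7).
High-spin d⁷ fills as t₂g⁵ eg² with CFSE 5(−0.4) + 2(+0.6) = -0.8Δo = -5840 cm⁻¹.
For low-spin the configuration is t₂g⁶ eg¹: orbital energy -1.8 × 7300 = -13140 cm⁻¹, and 1 additional pair relative to high-spin adds 18450 cm⁻¹, giving 5310 cm⁻¹.
Thus E(LS) − E(HS) = 11150 cm⁻¹.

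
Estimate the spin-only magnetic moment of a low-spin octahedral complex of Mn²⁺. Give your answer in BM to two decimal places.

1.73 BM

Mn²⁺: group 7, so d-count = 7 − 2 = 5.
Configuration: t₂g⁵ eg⁰ → 1 unpaired electron.
μ(spin-only) = √[1(1+2)] = √3 ≈ 1.73 BM.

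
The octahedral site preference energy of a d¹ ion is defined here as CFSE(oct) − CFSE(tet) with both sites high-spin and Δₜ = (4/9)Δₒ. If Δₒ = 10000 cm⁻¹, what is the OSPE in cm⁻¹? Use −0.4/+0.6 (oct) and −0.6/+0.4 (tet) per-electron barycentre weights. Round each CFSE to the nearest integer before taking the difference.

-1333

Octahedral (high-spin): t₂g¹ eg⁰, CFSE = 1(−0.4) + 0(+0.6) = -0.4Δₒ = -0.4 × 10000 = -4000 cm⁻¹.
Tetrahedral: e¹ t₂⁰, CFSE = 1(−0.6) + 0(+0.4) = -0.6Δₜ = -0.6 × (4/9) × 10000 = -2667 cm⁻¹.
OSPE = -4000 − (-2667) = -1333 cm⁻¹.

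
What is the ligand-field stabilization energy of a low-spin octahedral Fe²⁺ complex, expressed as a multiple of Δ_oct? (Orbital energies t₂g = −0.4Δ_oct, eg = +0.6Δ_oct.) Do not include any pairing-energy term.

Group 8 minus oxidation state +2 gives a d⁶ configuration for Fe²⁺.
Configuration: t₂g⁶ eg⁰.
CFSE = 6(-0.4Δ_oct) + 0(0.6Δ_oct) = -2.4Δ_oct + 0.0Δ_oct = -2.4Δ_oct.

-2.4 Δ_oct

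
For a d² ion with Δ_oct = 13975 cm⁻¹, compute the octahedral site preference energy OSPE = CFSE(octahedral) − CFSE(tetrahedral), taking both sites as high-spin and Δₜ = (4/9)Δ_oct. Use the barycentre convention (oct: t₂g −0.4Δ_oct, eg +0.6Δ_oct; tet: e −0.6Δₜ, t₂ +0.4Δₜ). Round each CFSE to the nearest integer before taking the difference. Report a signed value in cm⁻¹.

-3727

Octahedral (high-spin): t₂g² eg⁰, CFSE = 2(−0.4) + 0(+0.6) = -0.8Δ_oct = -0.8 × 13975 = -11180 cm⁻¹.
In a tetrahedral site the filling is e² t₂⁰: CFSE(tet) = -1.2Δₜ = -1.2 × (4/9)(13975) = -7453 cm⁻¹.
OSPE = CFSE(oct) − CFSE(tet) = -11180 − (-7453) = -3727 cm⁻¹.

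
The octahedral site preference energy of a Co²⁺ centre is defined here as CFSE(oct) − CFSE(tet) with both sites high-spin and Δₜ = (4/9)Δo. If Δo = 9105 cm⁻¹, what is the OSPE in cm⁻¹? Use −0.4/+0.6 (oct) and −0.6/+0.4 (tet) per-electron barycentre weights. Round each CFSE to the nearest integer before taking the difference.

Group 9 minus oxidation state +2 gives a d⁷ configuration for Co²⁺.
Octahedral (high-spin): t₂g⁵ eg², CFSE = 5(−0.4) + 2(+0.6) = -0.8Δo = -0.8 × 9105 = -7284 cm⁻¹.
Tetrahedral e⁴ t₂³ gives -1.2Δₜ = -1.2 × (4/9) × 9105 = -4856 cm⁻¹.
Subtracting, OSPE = -7284 − (-4856) = -2428 cm⁻¹.

-2428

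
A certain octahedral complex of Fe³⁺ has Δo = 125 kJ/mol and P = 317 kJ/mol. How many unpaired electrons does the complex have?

5

Fe is in group 8, so Fe³⁺ is d⁵ (8 − 3 = 5).
Here Δo < P (125 < 317), so the high-spin state is favoured.
Filling d⁵ accordingly: t2g^3 e_g^2.
Unpaired electrons: 5.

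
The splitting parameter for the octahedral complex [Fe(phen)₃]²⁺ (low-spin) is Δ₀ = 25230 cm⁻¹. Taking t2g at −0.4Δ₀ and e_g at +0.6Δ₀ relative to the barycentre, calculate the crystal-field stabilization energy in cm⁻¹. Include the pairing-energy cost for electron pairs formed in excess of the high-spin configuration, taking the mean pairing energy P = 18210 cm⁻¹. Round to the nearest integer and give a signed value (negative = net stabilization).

phen is neutral, so the +2 overall charge sits on Fe: oxidation state +2.
Group 8 minus oxidation state +2 gives a d⁶ configuration for Fe²⁺.
Electron filling gives t2g^6 e_g^0.
Orbital CFSE = 6(-0.4) + 0(0.6) = -2.4Δ₀ = -2.4 × 25230 = -60552 cm⁻¹.
Pairing penalty: 3 pairs vs 1 in the high-spin reference → 2 extra × P = 36420 cm⁻¹.
Net CFSE = -60552 + 36420 = -24132 cm⁻¹.

-24132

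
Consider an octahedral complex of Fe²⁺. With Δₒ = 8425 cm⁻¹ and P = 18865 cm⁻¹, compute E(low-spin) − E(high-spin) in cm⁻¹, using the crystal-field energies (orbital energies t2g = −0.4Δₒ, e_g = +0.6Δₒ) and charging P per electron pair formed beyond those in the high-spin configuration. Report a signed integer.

20880

Fe is in group 8, so Fe²⁺ is d⁶ (8 − 2 = 6).
High-spin d⁶ fills as t2g^4 e_g^2 with CFSE 4(−0.4) + 2(+0.6) = -0.4Δₒ = -3370 cm⁻¹.
Low-spin: t2g^6 e_g^0, orbital CFSE = -2.4Δₒ = -20220 cm⁻¹; plus 2 excess pairs × P = +37730 cm⁻¹; total 17510 cm⁻¹.
Thus E(LS) − E(HS) = 20880 cm⁻¹.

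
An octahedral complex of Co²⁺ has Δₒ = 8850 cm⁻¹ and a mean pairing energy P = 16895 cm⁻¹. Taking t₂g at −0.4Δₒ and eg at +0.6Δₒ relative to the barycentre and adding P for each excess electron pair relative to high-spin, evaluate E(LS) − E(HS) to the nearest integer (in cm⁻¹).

Group 9 minus oxidation state +2 gives a d⁷ configuration for Co²⁺.
High-spin: t₂g⁵ eg², CFSE = -0.8Δₒ = -7080 cm⁻¹.
Low-spin: t₂g⁶ eg¹, orbital CFSE = -1.8Δₒ = -15930 cm⁻¹; plus 1 excess pair × P = +16895 cm⁻¹; total 965 cm⁻¹.
E(LS) − E(HS) = 965 − (-7080) = 8045 cm⁻¹.

8045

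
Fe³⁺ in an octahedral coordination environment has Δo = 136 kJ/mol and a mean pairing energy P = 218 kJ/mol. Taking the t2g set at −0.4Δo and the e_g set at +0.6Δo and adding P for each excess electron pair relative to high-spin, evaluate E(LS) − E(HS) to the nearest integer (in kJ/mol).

164

Fe is in group 8, so Fe³⁺ is d⁵ (8 − 3 = 5).
In the high-spin limit (t2g^3 e_g^2) the orbital term is 0.0Δo = 0 kJ/mol, with no excess pairing.
Low-spin: t2g^5 e_g^0, orbital CFSE = -2.0Δo = -272 kJ/mol; plus 2 excess pairs × P = +436 kJ/mol; total 164 kJ/mol.
Thus E(LS) − E(HS) = 164 kJ/mol.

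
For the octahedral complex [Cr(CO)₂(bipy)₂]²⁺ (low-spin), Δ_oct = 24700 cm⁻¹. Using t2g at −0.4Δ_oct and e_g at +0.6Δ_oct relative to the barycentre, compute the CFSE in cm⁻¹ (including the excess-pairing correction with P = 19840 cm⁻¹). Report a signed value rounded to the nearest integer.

-19680

Ligand charges: 2×(+0) from CO and 2×(+0) from bipy sum to +0; with overall charge +2, Cr is +2.
Group 6 minus oxidation state +2 gives a d⁴ configuration for Cr²⁺.
The d⁴ electrons fill as t2g^4 e_g^0.
The orbital stabilization is -1.6Δ_oct = -1.6 × 24700 = -39520 cm⁻¹.
Pairing penalty: 1 pair vs 0 in the high-spin reference → 1 extra × P = 19840 cm⁻¹.
Overall CFSE = -39520 + 19840 = -19680 cm⁻¹.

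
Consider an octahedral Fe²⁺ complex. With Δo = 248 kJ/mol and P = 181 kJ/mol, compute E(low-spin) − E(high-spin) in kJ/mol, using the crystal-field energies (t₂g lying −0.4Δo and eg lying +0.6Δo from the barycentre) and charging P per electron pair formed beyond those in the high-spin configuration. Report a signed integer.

Fe is in group 8, so Fe²⁺ is d⁶ (8 − 2 = 6).
High-spin: t₂g⁴ eg², CFSE = -0.4Δo = -99 kJ/mol.
Low-spin: t₂g⁶ eg⁰, orbital CFSE = -2.4Δo = -595 kJ/mol; plus 2 excess pairs × P = +362 kJ/mol; total -233 kJ/mol.
Thus E(LS) − E(HS) = -134 kJ/mol.

-134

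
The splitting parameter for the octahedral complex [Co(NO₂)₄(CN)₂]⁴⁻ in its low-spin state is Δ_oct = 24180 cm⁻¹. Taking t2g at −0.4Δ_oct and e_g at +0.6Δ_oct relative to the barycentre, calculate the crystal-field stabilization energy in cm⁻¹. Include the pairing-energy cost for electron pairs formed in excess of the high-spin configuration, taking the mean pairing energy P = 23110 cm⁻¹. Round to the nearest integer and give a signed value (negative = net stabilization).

Ligand charges: 4×(-1) from NO₂⁻ and 2×(-1) from CN⁻ sum to -6; with overall charge -4, Co is +2.
Group 9 minus oxidation state +2 gives a d⁷ configuration for Co²⁺.
Electron filling gives t2g^6 e_g^1.
The orbital stabilization is -1.8Δ_oct = -1.8 × 24180 = -43524 cm⁻¹.
Relative to high-spin t2g^5 e_g^2 (2 paired), the low-spin configuration has 1 additional pair, contributing +1 × 23110 = +23110 cm⁻¹.
Net CFSE = -43524 + 23110 = -20414 cm⁻¹.

-20414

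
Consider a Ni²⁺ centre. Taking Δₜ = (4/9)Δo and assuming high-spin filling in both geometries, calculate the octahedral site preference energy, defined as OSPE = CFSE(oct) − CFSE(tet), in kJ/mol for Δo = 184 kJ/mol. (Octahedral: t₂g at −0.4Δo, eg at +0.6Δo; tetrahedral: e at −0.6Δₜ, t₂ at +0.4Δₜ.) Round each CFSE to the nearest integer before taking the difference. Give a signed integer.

Ni sits in group 10; removing 2 electrons leaves Ni²⁺ with 10 − 2 = 8 d electrons.
Octahedral high-spin t2g^6 e_g^2: CFSE = -1.2 × 184 = -221 kJ/mol.
In a tetrahedral site the filling is e^4 t2^4: CFSE(tet) = -0.8Δₜ = -0.8 × (4/9)(184) = -65 kJ/mol.
OSPE = CFSE(oct) − CFSE(tet) = -221 − (-65) = -156 kJ/mol.

-156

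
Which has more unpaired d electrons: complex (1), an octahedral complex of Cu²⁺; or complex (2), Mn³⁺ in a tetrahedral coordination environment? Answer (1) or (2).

(2)

(1): Group 11 minus oxidation state +2 gives a d⁹ configuration for Cu²⁺; t₂g⁶ eg³ → 1 unpaired.
(2): Mn is in group 7, so Mn³⁺ is d⁴ (7 − 3 = 4); Tetrahedral fields are weak (Δₜ ≈ 4/9 Δₒ), so electrons fill high-spin; e² t₂² → 4 unpaired.
So (2) has more unpaired electrons.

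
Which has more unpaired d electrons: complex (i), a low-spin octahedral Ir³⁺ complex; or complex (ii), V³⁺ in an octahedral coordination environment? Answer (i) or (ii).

(i): Ir sits in group 9; removing 3 electrons leaves Ir³⁺ with 9 − 3 = 6 d electrons; t₂g⁶ eg⁰ → 0 unpaired.
(ii): V sits in group 5; removing 3 electrons leaves V³⁺ with 5 − 3 = 2 d electrons; For octahedral d² the high- and low-spin configurations coincide; t₂g² eg⁰ → 2 unpaired.
So (ii) has more unpaired electrons.

(ii)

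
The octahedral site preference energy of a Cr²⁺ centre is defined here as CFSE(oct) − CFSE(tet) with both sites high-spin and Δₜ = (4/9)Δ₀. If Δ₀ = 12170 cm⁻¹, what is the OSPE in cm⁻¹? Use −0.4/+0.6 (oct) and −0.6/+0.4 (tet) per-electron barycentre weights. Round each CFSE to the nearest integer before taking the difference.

Cr²⁺: group 6, so d-count = 6 − 2 = 4.
Octahedral (high-spin): t2g^3 e_g^1, CFSE = 3(−0.4) + 1(+0.6) = -0.6Δ₀ = -0.6 × 12170 = -7302 cm⁻¹.
Tetrahedral e^2 t2^2 gives -0.4Δₜ = -0.4 × (4/9) × 12170 = -2164 cm⁻¹.
OSPE = CFSE(oct) − CFSE(tet) = -7302 − (-2164) = -5138 cm⁻¹.

-5138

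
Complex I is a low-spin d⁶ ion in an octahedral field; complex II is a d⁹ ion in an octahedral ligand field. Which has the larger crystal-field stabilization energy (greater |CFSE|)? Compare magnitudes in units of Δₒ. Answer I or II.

I: t2g^6 e_g^0, CFSE = -2.4Δₒ.
II: t2g^6 e_g^3, CFSE = -0.6Δₒ.
So I has the larger |CFSE|.

I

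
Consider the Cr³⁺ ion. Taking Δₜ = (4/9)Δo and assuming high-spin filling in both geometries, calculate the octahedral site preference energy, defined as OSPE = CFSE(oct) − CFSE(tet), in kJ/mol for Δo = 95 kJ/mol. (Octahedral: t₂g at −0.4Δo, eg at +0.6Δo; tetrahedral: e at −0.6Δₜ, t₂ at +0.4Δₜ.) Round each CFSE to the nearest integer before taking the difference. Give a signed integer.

-80

Cr sits in group 6; removing 3 electrons leaves Cr³⁺ with 6 − 3 = 3 d electrons.
Octahedral high-spin t2g^3 e_g^0: CFSE = -1.2 × 95 = -114 kJ/mol.
Tetrahedral: e^2 t2^1, CFSE = 2(−0.6) + 1(+0.4) = -0.8Δₜ = -0.8 × (4/9) × 95 = -34 kJ/mol.
OSPE = -114 − (-34) = -80 kJ/mol.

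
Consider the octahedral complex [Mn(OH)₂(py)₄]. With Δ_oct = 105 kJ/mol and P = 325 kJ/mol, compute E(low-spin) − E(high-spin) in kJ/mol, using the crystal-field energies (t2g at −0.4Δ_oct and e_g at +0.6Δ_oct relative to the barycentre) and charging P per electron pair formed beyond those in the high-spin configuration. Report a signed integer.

440

Ligand charges: 2×(-1) from OH⁻ and 4×(+0) from py sum to -2; with overall charge +0, Mn is +2.
Mn²⁺: group 7, so d-count = 7 − 2 = 5.
High-spin: t2g^3 e_g^2, CFSE = 0.0Δ_oct = 0 kJ/mol.
Low-spin t2g^5 e_g^0 gives -2.0Δ_oct = -210 kJ/mol, but forming 2 extra pairs costs 2P = 650 kJ/mol, so E(LS) = -210 + 650 = 440 kJ/mol.
E(LS) − E(HS) = 440 − (0) = 440 kJ/mol.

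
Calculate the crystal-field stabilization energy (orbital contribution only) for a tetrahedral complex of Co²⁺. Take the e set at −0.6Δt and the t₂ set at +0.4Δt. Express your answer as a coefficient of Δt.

Co²⁺: group 9, so d-count = 9 − 2 = 7.
Tetrahedral fields are weak (Δₜ ≈ 4/9 Δₒ), so electrons fill high-spin.
Configuration: e⁴ t₂³.
CFSE = 4(-0.6Δt) + 3(0.4Δt) = -2.4Δt + 1.2Δt = -1.2Δt.

-1.2 Δt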